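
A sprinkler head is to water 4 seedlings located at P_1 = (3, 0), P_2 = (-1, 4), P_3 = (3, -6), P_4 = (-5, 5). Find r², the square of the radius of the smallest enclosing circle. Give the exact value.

46.25

By Welzl's lemma the MEC is supported by two points (diametrically opposite) or three points (on a circumcircle).
The farthest pair is P_3–P_4 with squared distance 185. The circle on this segment as diameter has centre (-1, -0.5) and r² = 185/4 = 46.25.
Check P_1: distance² to centre = 16.25 ≤ 46.25, so it lies inside.
All remaining points lie in this disk, and no smaller disk contains both endpoints, so this is the minimum enclosing circle.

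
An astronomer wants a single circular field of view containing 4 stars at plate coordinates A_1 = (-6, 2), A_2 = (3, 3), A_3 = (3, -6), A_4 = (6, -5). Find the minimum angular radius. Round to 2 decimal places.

The farthest pair is A_1–A_4 with squared distance 193. The circle on this segment as diameter has centre (0, -1.5) and r² = 193/4 = 48.25.
Check A_2: distance² to centre = 29.25 ≤ 48.25, so it lies inside.
All remaining points lie in this disk, and no smaller disk contains both endpoints, so this is the minimum enclosing circle.
r = √(48.25) ≈ 6.95.

6.95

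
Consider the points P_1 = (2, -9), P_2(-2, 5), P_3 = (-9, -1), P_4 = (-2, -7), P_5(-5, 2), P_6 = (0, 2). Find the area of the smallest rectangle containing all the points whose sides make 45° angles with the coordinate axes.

In coordinates u = x + y, v = x − y the rectangle is axis-aligned; the map (x,y)→(u,v) scales areas by 2.
u-values: -7, 3, -10, -9, -3, 2; range = 3 − (-10) = 13.
v-values: 11, -7, -8, 5, -7, -2; range = 11 − (-8) = 19.
Area = (13 × 19) / 2 = 123.5.

123.5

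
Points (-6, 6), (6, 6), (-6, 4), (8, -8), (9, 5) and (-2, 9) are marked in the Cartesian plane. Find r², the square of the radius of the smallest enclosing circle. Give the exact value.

The minimum enclosing circle of a finite set is fixed by two of the points (as a diameter) or three (as a circumcircle).
The minimum enclosing circle is determined by three boundary points: (-6, 6), (8, -8), (-2, 9).
Their circumcentre is (25/14, -3/14) with r² = 9725/98.
The farthest remaining point (9, 5) is at distance² 7765/98 ≤ 9725/98.

9725/98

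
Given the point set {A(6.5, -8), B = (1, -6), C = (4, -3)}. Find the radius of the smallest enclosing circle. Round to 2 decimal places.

3.08

Side lengths²: AB² = 34.25, AC² = 31.25, BC² = 18.
Since AB² = 34.25 < 31.25 + 18 = 49.25, the triangle is acute, so the smallest enclosing circle is the circumcircle.
Circumcentre = (49/12, -73/12), r² = 685/72.
r = √(685/72) ≈ 3.08.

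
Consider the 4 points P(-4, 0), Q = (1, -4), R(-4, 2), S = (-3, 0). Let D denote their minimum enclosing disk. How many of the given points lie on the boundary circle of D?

2

A smallest enclosing disk is always determined by at most three of the input points on its boundary.
The farthest pair is Q–R with squared distance 61. The circle on this segment as diameter has centre (-1.5, -1) and r² = 61/4 = 15.25.
Check P: distance² to centre = 7.25 ≤ 15.25, so it lies inside.
All remaining points lie in this disk, and no smaller disk contains both endpoints, so this is the minimum enclosing circle.
The points at distance exactly r from the centre are Q, R — 2 points.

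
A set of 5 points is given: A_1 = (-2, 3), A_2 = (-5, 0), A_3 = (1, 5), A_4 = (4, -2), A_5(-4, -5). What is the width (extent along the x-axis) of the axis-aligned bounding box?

9

max x = 4, min x = -5, so width = 9.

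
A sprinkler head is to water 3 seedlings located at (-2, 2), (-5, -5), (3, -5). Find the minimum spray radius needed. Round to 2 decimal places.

Call the three points A, B, C in the order given.
Side lengths²: AB² = 58, AC² = 74, BC² = 64.
Since AC² = 74 < 64 + 58 = 122, the triangle is acute, so the smallest enclosing circle is the circumcircle.
Circumcentre = (-1, -18/7), r² = 1073/49.
r = √(1073/49) ≈ 4.68.

4.68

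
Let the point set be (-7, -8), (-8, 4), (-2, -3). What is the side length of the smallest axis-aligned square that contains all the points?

The bounding box has width 6 and height 12.
An axis-aligned square enclosing the set must have side ≥ max(width, height).
So the minimum side is max(6, 12) = 12.

12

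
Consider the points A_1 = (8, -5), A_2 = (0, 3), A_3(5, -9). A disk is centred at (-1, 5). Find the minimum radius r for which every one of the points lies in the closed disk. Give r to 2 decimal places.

The required radius is the distance from (-1, 5) to the farthest point.
Squared distances: 181, 5, 232.
Maximum is 232, attained at A_3.
r = √232 ≈ 15.23.

15.23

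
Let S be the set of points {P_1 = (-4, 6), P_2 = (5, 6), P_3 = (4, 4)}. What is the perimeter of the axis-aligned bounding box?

22

Width = max x − min x = 5 − (-4) = 9.
Height = max y − min y = 6 − 4 = 2.
Perimeter = 2(9 + 2) = 22.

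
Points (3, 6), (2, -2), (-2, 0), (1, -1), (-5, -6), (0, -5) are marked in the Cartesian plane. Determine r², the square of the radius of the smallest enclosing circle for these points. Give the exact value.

52

The farthest pair is (3, 6)–(-5, -6) with squared distance 208. The circle on this segment as diameter has centre (-1, 0) and r² = 208/4 = 52.
Check (2, -2): distance² to centre = 13 ≤ 52, so it lies inside.
All remaining points lie in this disk, and no smaller disk contains both endpoints, so this is the minimum enclosing circle.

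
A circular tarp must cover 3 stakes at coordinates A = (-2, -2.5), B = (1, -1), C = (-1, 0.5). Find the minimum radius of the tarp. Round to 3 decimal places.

1.768

Side lengths²: AB² = 11.25, AC² = 10, BC² = 6.25.
Since AB² = 11.25 < 10 + 6.25 = 16.25, the triangle is acute, so the smallest enclosing circle is the circumcircle.
Circumcentre = (-0.75, -1.25), r² = 3.125.
r = √(3.125) ≈ 1.768.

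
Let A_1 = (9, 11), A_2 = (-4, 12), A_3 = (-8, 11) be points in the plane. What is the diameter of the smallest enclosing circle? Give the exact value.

Side lengths²: A_1A_2² = 170, A_1A_3² = 289, A_2A_3² = 17.
Since A_1A_3² = 289 ≥ 170 + 17 = 187, the angle opposite A_1A_3 is not acute, so the smallest enclosing circle has A_1A_3 as diameter.
Centre = midpoint of A_1A_3 = (0.5, 11), r² = 289/4 = 72.25.
Diameter = 2r = 2√(72.25) = 17.

17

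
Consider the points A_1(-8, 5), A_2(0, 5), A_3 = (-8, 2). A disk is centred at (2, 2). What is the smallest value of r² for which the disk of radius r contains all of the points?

109

The required radius is the distance from (2, 2) to the farthest point.
Squared distances: 109, 13, 100.
Maximum is 109, attained at A_1.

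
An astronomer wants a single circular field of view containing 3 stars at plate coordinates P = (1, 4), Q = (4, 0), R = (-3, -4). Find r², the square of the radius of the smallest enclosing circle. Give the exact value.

20.3125

Side lengths²: PQ² = 25, PR² = 80, QR² = 65.
Since PR² = 80 < 65 + 25 = 90, the triangle is acute, so the smallest enclosing circle is the circumcircle.
Circumcentre = (-0.5, -0.25), r² = 20.3125.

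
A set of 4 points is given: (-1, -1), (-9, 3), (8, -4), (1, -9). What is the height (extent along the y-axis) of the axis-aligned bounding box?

max y = 3, min y = -9, so height = 12.

12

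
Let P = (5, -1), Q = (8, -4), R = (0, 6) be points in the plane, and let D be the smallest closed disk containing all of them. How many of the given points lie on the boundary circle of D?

Side lengths²: PQ² = 18, PR² = 74, QR² = 164.
Since QR² = 164 ≥ 74 + 18 = 92, the angle opposite QR is not acute, so the smallest enclosing circle has QR as diameter.
Centre = midpoint of QR = (4, 1), r² = 164/4 = 41.
The points at distance exactly r from the centre are Q, R — 2 points.

2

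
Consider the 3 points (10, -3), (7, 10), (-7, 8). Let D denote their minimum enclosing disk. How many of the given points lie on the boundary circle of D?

2

Call the three points A, B, C in the order given.
Side lengths²: AB² = 178, AC² = 410, BC² = 200.
Since AC² = 410 ≥ 200 + 178 = 378, the angle opposite AC is not acute, so the smallest enclosing circle has AC as diameter.
Centre = midpoint of AC = (1.5, 2.5), r² = 410/4 = 102.5.
The points at distance exactly r from the centre are (10, -3), (-7, 8) — 2 points.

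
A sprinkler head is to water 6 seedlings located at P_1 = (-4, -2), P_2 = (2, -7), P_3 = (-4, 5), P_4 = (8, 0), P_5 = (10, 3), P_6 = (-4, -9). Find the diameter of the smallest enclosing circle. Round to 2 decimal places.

18.63

The minimum enclosing circle of a finite set is fixed by two of the points (as a diameter) or three (as a circumcircle).
The minimum enclosing circle is determined by three boundary points: P_3, P_5, P_6.
Their circumcentre is (15/7, -2) with r² = 4250/49.
The farthest remaining point P_4 is at distance² 1877/49 ≤ 4250/49.
Diameter = 2r = 2√(4250/49) ≈ 18.63.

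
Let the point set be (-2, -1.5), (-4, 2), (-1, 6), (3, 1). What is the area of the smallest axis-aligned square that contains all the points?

56.25

The bounding box has width 7 and height 7.5.
An axis-aligned square enclosing the set must have side ≥ max(width, height).
So the minimum side is max(7, 7.5) = 7.5.
Area = 7.5² = 56.25.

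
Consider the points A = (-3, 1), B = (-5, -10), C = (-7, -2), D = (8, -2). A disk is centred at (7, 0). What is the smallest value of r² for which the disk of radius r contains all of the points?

244

The required radius is the distance from (7, 0) to the farthest point.
Squared distances: 101, 244, 200, 5.
Maximum is 244, attained at B.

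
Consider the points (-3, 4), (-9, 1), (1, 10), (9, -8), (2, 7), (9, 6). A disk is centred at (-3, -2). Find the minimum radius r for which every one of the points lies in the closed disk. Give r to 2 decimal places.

The required radius is the distance from (-3, -2) to the farthest point.
Squared distances: 36, 45, 160, 180, 106, 208.
Maximum is 208, attained at (9, 6).
r = √208 ≈ 14.42.

14.42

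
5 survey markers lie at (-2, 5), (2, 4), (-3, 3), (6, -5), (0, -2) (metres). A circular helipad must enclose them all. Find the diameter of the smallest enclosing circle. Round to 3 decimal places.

12.806

The farthest pair is (-2, 5)–(6, -5) with squared distance 164. The circle on this segment as diameter has centre (2, 0) and r² = 164/4 = 41.
Check (2, 4): distance² to centre = 16 ≤ 41, so it lies inside.
All remaining points lie in this disk, and no smaller disk contains both endpoints, so this is the minimum enclosing circle.
Diameter = 2r = 2√41 ≈ 12.806.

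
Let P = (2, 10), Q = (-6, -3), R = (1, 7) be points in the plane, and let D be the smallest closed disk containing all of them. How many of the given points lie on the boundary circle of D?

Side lengths²: PQ² = 233, PR² = 10, QR² = 149.
Since PQ² = 233 ≥ 149 + 10 = 159, the angle opposite PQ is not acute, so the smallest enclosing circle has PQ as diameter.
Centre = midpoint of PQ = (-2, 3.5), r² = 233/4 = 58.25.
The points at distance exactly r from the centre are P, Q — 2 points.

2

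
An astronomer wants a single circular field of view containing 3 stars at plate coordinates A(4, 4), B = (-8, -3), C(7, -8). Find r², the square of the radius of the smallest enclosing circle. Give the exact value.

Side lengths²: AB² = 193, AC² = 153, BC² = 250.
Since BC² = 250 < 193 + 153 = 346, the triangle is acute, so the smallest enclosing circle is the circumcircle.
Circumcentre = (5/22, -73/22), r² = 16405/242.

16405/242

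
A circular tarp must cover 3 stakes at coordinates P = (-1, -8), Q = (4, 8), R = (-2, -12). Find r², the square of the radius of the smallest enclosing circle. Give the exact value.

109

Side lengths²: PQ² = 281, PR² = 17, QR² = 436.
Since QR² = 436 ≥ 281 + 17 = 298, the angle opposite QR is not acute, so the smallest enclosing circle has QR as diameter.
Centre = midpoint of QR = (1, -2), r² = 436/4 = 109.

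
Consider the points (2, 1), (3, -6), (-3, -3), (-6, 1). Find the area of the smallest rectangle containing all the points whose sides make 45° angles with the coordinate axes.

72

In coordinates u = x + y, v = x − y the rectangle is axis-aligned; the map (x,y)→(u,v) scales areas by 2.
u-values: 3, -3, -6, -5; range = 3 − (-6) = 9.
v-values: 1, 9, 0, -7; range = 9 − (-7) = 16.
Area = (9 × 16) / 2 = 72.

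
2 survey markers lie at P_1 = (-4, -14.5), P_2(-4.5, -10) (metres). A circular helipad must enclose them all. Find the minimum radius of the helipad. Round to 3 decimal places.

2.264

The smallest circle enclosing two points has them as diameter endpoints.
Centre = midpoint = (-4.25, -12.25); r² = |P_1P_2|²/4 = 20.5/4 = 5.125.
r = √(5.125) ≈ 2.264.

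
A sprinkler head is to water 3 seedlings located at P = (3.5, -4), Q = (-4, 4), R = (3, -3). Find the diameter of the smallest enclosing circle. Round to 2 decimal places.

Side lengths²: PQ² = 120.25, PR² = 1.25, QR² = 98.
Since PQ² = 120.25 ≥ 98 + 1.25 = 99.25, the angle opposite PQ is not acute, so the smallest enclosing circle has PQ as diameter.
Centre = midpoint of PQ = (-0.25, 0), r² = 120.25/4 = 30.0625.
Diameter = 2r = 2√(30.0625) ≈ 10.97.

10.97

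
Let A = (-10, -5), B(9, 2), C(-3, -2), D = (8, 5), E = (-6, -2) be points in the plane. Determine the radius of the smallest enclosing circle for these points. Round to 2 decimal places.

10.30

By Welzl's lemma the MEC is supported by two points (diametrically opposite) or three points (on a circumcircle).
The farthest pair is A–D with squared distance 424. The circle on this segment as diameter has centre (-1, 0) and r² = 424/4 = 106.
Check B: distance² to centre = 104 ≤ 106, so it lies inside.
All remaining points lie in this disk, and no smaller disk contains both endpoints, so this is the minimum enclosing circle.
r = √106 ≈ 10.30.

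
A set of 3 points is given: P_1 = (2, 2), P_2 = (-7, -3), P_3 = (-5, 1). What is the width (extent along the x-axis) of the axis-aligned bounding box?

max x = 2, min x = -7, so width = 9.

9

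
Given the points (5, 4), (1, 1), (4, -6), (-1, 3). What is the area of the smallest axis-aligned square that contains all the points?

100

The bounding box has width 6 and height 10.
An axis-aligned square enclosing the set must have side ≥ max(width, height).
So the minimum side is max(6, 10) = 10.
Area = 10² = 100.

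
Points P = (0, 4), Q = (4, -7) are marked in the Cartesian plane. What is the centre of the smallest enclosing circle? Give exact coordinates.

The smallest circle enclosing two points has them as diameter endpoints.
Centre = midpoint = (2, -1.5); r² = |PQ|²/4 = 137/4 = 34.25.
Centre = (2, -1.5).

(2, -1.5)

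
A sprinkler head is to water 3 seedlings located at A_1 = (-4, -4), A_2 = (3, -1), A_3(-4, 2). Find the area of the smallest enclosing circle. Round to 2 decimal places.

Side lengths²: A_1A_2² = 58, A_1A_3² = 36, A_2A_3² = 58.
Since A_2A_3² = 58 < 58 + 36 = 94, the triangle is acute, so the smallest enclosing circle is the circumcircle.
Circumcentre = (-8/7, -1), r² = 841/49.
Area = π·r² = π·841/49 ≈ 53.92.

53.92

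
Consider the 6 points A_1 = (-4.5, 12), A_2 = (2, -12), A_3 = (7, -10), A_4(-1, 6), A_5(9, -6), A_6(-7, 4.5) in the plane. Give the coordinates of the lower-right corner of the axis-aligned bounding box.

(9, -12)

x-range [-7, 9], y-range [-12, 12].
The lower-right corner is (9, -12).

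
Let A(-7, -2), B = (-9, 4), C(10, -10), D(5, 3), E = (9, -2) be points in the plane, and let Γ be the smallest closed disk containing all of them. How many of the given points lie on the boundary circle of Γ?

The minimum enclosing circle of a finite set is fixed by two of the points (as a diameter) or three (as a circumcircle).
The farthest pair is B–C with squared distance 557. The circle on this segment as diameter has centre (0.5, -3) and r² = 557/4 = 139.25.
Check A: distance² to centre = 57.25 ≤ 139.25, so it lies inside.
All remaining points lie in this disk, and no smaller disk contains both endpoints, so this is the minimum enclosing circle.
The points at distance exactly r from the centre are B, C — 2 points.

2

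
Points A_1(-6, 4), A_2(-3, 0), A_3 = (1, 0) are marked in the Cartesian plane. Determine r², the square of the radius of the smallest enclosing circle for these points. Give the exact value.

Side lengths²: A_1A_2² = 25, A_1A_3² = 65, A_2A_3² = 16.
Since A_1A_3² = 65 ≥ 25 + 16 = 41, the angle opposite A_1A_3 is not acute, so the smallest enclosing circle has A_1A_3 as diameter.
Centre = midpoint of A_1A_3 = (-2.5, 2), r² = 65/4 = 16.25.

16.25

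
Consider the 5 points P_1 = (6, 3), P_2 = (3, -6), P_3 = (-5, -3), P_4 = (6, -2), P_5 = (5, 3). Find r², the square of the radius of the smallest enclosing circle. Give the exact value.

57305/1458

A smallest enclosing disk is always determined by at most three of the input points on its boundary.
The minimum enclosing circle is determined by three boundary points: P_1, P_2, P_3.
Their circumcentre is (11/18, -11/54) with r² = 57305/1458.
The farthest remaining point P_4 is at distance² 47045/1458 ≤ 57305/1458.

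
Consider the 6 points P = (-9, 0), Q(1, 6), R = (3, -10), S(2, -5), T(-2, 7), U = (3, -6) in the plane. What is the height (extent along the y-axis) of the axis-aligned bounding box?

max y = 7, min y = -10, so height = 17.

17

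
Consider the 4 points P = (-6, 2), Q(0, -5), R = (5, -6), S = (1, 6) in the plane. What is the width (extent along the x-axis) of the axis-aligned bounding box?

11

max x = 5, min x = -6, so width = 11.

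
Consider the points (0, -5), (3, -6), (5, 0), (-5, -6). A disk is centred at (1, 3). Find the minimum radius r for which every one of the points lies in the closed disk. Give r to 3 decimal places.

The required radius is the distance from (1, 3) to the farthest point.
Squared distances: 65, 85, 25, 117.
Maximum is 117, attained at (-5, -6).
r = √117 ≈ 10.817.

10.817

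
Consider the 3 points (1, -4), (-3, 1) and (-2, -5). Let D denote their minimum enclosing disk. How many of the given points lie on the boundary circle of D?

3

Call the three points A, B, C in the order given.
Side lengths²: AB² = 41, AC² = 10, BC² = 37.
Since AB² = 41 < 37 + 10 = 47, the triangle is acute, so the smallest enclosing circle is the circumcircle.
Circumcentre = (-53/38, -69/38), r² = 7585/722.
The points at distance exactly r from the centre are (1, -4), (-3, 1), (-2, -5) — 3 points.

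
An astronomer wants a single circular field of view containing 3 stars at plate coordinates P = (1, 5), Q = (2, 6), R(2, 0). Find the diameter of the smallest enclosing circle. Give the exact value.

Side lengths²: PQ² = 2, PR² = 26, QR² = 36.
Since QR² = 36 ≥ 26 + 2 = 28, the angle opposite QR is not acute, so the smallest enclosing circle has QR as diameter.
Centre = midpoint of QR = (2, 3), r² = 36/4 = 9.
Diameter = 2r = 2√9 = 6.

6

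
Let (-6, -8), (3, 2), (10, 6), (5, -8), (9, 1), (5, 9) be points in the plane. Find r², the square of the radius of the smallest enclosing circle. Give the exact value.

The minimum enclosing circle of a finite set is fixed by two of the points (as a diameter) or three (as a circumcircle).
The farthest pair is (-6, -8)–(10, 6) with squared distance 452. The circle on this segment as diameter has centre (2, -1) and r² = 452/4 = 113.
Check (3, 2): distance² to centre = 10 ≤ 113, so it lies inside.
All remaining points lie in this disk, and no smaller disk contains both endpoints, so this is the minimum enclosing circle.

113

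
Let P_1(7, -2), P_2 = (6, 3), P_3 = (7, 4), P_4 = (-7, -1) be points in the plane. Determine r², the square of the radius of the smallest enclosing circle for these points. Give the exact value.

43537/784

The minimum enclosing circle is determined by three boundary points: P_1, P_3, P_4.
Their circumcentre is (5/28, 1) with r² = 43537/784.
The farthest remaining point P_2 is at distance² 29705/784 ≤ 43537/784.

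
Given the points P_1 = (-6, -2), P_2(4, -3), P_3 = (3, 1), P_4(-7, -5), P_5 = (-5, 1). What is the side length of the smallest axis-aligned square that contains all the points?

11

The bounding box has width 11 and height 6.
An axis-aligned square enclosing the set must have side ≥ max(width, height).
So the minimum side is max(11, 6) = 11.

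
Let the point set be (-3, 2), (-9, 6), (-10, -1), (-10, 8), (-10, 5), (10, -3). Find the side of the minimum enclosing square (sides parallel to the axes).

The bounding box has width 20 and height 11.
An axis-aligned square enclosing the set must have side ≥ max(width, height).
So the minimum side is max(20, 11) = 20.

20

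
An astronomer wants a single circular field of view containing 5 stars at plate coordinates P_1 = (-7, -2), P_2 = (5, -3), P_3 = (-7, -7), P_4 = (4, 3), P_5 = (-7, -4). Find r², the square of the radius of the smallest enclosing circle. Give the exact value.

A smallest enclosing disk is always determined by at most three of the input points on its boundary.
The farthest pair is P_3–P_4 with squared distance 221. The circle on this segment as diameter has centre (-1.5, -2) and r² = 221/4 = 55.25.
Check P_1: distance² to centre = 30.25 ≤ 55.25, so it lies inside.
All remaining points lie in this disk, and no smaller disk contains both endpoints, so this is the minimum enclosing circle.

55.25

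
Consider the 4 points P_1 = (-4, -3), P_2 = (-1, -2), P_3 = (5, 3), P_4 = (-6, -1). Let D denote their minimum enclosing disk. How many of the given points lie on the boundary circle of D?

A smallest enclosing disk is always determined by at most three of the input points on its boundary.
The farthest pair is P_3–P_4 with squared distance 137. The circle on this segment as diameter has centre (-0.5, 1) and r² = 137/4 = 34.25.
Check P_1: distance² to centre = 28.25 ≤ 34.25, so it lies inside.
All remaining points lie in this disk, and no smaller disk contains both endpoints, so this is the minimum enclosing circle.
The points at distance exactly r from the centre are P_3, P_4 — 2 points.

2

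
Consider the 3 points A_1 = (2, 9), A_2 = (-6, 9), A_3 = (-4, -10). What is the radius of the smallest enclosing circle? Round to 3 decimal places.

Side lengths²: A_1A_2² = 64, A_1A_3² = 397, A_2A_3² = 365.
Since A_1A_3² = 397 < 365 + 64 = 429, the triangle is acute, so the smallest enclosing circle is the circumcircle.
Circumcentre = (-2, -7/38), r² = 144905/1444.
r = √(144905/1444) ≈ 10.017.

10.017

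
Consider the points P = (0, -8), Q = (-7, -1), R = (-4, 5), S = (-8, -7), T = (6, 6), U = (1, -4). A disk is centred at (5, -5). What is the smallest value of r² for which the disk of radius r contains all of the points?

The required radius is the distance from (5, -5) to the farthest point.
Squared distances: 34, 160, 181, 173, 122, 17.
Maximum is 181, attained at R.

181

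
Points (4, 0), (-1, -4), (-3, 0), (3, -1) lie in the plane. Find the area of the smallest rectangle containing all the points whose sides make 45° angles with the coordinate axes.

31.5

In coordinates u = x + y, v = x − y the rectangle is axis-aligned; the map (x,y)→(u,v) scales areas by 2.
u-values: 4, -5, -3, 2; range = 4 − (-5) = 9.
v-values: 4, 3, -3, 4; range = 4 − (-3) = 7.
Area = (9 × 7) / 2 = 31.5.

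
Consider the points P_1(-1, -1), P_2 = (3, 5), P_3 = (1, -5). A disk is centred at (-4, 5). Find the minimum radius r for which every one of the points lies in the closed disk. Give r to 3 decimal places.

11.180

The required radius is the distance from (-4, 5) to the farthest point.
Squared distances: 45, 49, 125.
Maximum is 125, attained at P_3.
r = √125 ≈ 11.180.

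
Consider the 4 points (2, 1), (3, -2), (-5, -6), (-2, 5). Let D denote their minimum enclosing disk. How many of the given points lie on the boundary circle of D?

3

A smallest enclosing disk is always determined by at most three of the input points on its boundary.
The minimum enclosing circle is determined by three boundary points: (3, -2), (-5, -6), (-2, 5).
Their circumcentre is (-50/19, -14/19) with r² = 12025/361.
The farthest remaining point (2, 1) is at distance² 8833/361 ≤ 12025/361.
The points at distance exactly r from the centre are (3, -2), (-5, -6), (-2, 5) — 3 points.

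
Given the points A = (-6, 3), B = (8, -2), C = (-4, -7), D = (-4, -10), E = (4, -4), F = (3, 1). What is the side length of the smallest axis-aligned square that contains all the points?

14

The bounding box has width 14 and height 13.
An axis-aligned square enclosing the set must have side ≥ max(width, height).
So the minimum side is max(14, 13) = 14.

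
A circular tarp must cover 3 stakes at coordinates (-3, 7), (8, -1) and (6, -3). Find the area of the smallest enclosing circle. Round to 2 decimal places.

Call the three points A, B, C in the order given.
Side lengths²: AB² = 185, AC² = 181, BC² = 8.
Since AB² = 185 < 181 + 8 = 189, the triangle is acute, so the smallest enclosing circle is the circumcircle.
Circumcentre = (87/38, 103/38), r² = 33485/722.
Area = π·r² = π·33485/722 ≈ 145.70.

145.70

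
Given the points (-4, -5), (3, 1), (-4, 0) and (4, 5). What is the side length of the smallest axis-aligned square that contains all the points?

The bounding box has width 8 and height 10.
An axis-aligned square enclosing the set must have side ≥ max(width, height).
So the minimum side is max(8, 10) = 10.

10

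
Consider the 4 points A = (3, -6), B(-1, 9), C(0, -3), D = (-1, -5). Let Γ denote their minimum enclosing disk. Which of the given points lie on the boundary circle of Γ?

The farthest pair is A–B with squared distance 241. The circle on this segment as diameter has centre (1, 1.5) and r² = 241/4 = 60.25.
Check C: distance² to centre = 21.25 ≤ 60.25, so it lies inside.
All remaining points lie in this disk, and no smaller disk contains both endpoints, so this is the minimum enclosing circle.
The points at distance exactly r from the centre are A, B — 2 points.

A, B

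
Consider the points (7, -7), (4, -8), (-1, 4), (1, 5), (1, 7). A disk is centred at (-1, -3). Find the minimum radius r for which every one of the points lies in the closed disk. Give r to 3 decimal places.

10.198

The required radius is the distance from (-1, -3) to the farthest point.
Squared distances: 80, 50, 49, 68, 104.
Maximum is 104, attained at (1, 7).
r = √104 ≈ 10.198.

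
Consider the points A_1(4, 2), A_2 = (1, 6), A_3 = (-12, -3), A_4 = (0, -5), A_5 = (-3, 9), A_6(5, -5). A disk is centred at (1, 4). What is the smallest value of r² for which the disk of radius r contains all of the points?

218

The required radius is the distance from (1, 4) to the farthest point.
Squared distances: 13, 4, 218, 82, 41, 97.
Maximum is 218, attained at A_3.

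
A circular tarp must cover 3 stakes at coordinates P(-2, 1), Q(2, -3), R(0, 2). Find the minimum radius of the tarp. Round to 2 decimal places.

Side lengths²: PQ² = 32, PR² = 5, QR² = 29.
Since PQ² = 32 < 29 + 5 = 34, the triangle is acute, so the smallest enclosing circle is the circumcircle.
Circumcentre = (1/6, -5/6), r² = 145/18.
r = √(145/18) ≈ 2.84.

2.84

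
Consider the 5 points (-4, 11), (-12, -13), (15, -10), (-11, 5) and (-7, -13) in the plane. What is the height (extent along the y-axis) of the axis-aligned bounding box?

24

max y = 11, min y = -13, so height = 24.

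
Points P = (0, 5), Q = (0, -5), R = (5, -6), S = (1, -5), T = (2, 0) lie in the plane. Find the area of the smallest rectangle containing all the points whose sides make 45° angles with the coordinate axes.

In coordinates u = x + y, v = x − y the rectangle is axis-aligned; the map (x,y)→(u,v) scales areas by 2.
u-values: 5, -5, -1, -4, 2; range = 5 − (-5) = 10.
v-values: -5, 5, 11, 6, 2; range = 11 − (-5) = 16.
Area = (10 × 16) / 2 = 80.

80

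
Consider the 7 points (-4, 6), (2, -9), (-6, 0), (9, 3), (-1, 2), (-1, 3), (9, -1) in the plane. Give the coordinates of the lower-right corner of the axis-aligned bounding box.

(9, -9)

x-range [-6, 9], y-range [-9, 6].
The lower-right corner is (9, -9).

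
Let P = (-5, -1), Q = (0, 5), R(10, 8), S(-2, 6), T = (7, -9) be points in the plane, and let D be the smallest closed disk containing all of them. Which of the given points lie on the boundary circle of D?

By Welzl's lemma the MEC is supported by two points (diametrically opposite) or three points (on a circumcircle).
The minimum enclosing circle is determined by three boundary points: P, R, T.
Their circumcentre is (85/19, 4/19) with r² = 32929/361.
The farthest remaining point S is at distance² 27229/361 ≤ 32929/361.
The points at distance exactly r from the centre are P, R, T — 3 points.

P, R, T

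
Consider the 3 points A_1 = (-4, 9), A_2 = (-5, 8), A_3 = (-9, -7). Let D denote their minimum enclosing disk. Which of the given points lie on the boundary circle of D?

A_1, A_3

Side lengths²: A_1A_2² = 2, A_1A_3² = 281, A_2A_3² = 241.
Since A_1A_3² = 281 ≥ 241 + 2 = 243, the angle opposite A_1A_3 is not acute, so the smallest enclosing circle has A_1A_3 as diameter.
Centre = midpoint of A_1A_3 = (-6.5, 1), r² = 281/4 = 70.25.
The points at distance exactly r from the centre are A_1, A_3 — 2 points.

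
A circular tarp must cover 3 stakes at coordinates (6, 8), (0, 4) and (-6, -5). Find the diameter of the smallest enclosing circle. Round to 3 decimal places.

Call the three points A, B, C in the order given.
Side lengths²: AB² = 52, AC² = 313, BC² = 117.
Since AC² = 313 ≥ 117 + 52 = 169, the angle opposite AC is not acute, so the smallest enclosing circle has AC as diameter.
Centre = midpoint of AC = (0, 1.5), r² = 313/4 = 78.25.
Diameter = 2r = 2√(78.25) ≈ 17.692.

17.692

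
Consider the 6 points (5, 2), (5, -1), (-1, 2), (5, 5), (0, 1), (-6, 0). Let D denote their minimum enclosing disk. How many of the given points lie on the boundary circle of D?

The minimum enclosing circle of a finite set is fixed by two of the points (as a diameter) or three (as a circumcircle).
The minimum enclosing circle is determined by three boundary points: (5, -1), (5, 5), (-6, 0).
Their circumcentre is (-3/11, 2) with r² = 4453/121.
The farthest remaining point (5, 2) is at distance² 3364/121 ≤ 4453/121.
The points at distance exactly r from the centre are (5, -1), (5, 5), (-6, 0) — 3 points.

3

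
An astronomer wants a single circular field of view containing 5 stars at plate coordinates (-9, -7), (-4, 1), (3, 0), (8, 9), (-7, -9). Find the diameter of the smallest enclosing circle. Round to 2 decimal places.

A smallest enclosing disk is always determined by at most three of the input points on its boundary.
The minimum enclosing circle is determined by three boundary points: (-9, -7), (8, 9), (-7, -9).
Their circumcentre is (5/22, 5/22) with r² = 33245/242.
The farthest remaining point (-4, 1) is at distance² 4469/242 ≤ 33245/242.
Diameter = 2r = 2√(33245/242) ≈ 23.44.

23.44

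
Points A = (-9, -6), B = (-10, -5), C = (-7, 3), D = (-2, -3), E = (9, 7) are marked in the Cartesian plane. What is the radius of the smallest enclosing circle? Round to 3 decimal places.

11.236

By Welzl's lemma the MEC is supported by two points (diametrically opposite) or three points (on a circumcircle).
The farthest pair is B–E with squared distance 505. The circle on this segment as diameter has centre (-0.5, 1) and r² = 505/4 = 126.25.
Check A: distance² to centre = 121.25 ≤ 126.25, so it lies inside.
All remaining points lie in this disk, and no smaller disk contains both endpoints, so this is the minimum enclosing circle.
r = √(126.25) ≈ 11.236.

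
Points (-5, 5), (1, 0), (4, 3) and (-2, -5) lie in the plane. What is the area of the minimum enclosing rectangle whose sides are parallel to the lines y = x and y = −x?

In coordinates u = x + y, v = x − y the rectangle is axis-aligned; the map (x,y)→(u,v) scales areas by 2.
u-values: 0, 1, 7, -7; range = 7 − (-7) = 14.
v-values: -10, 1, 1, 3; range = 3 − (-10) = 13.
Area = (14 × 13) / 2 = 91.

91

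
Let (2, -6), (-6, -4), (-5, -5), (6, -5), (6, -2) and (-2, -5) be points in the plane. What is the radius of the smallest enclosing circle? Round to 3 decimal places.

A smallest enclosing disk is always determined by at most three of the input points on its boundary.
The minimum enclosing circle is determined by three boundary points: (-6, -4), (6, -5), (6, -2).
Their circumcentre is (1/12, -3.5) with r² = 5365/144.
The farthest remaining point (-5, -5) is at distance² 4045/144 ≤ 5365/144.
r = √(5365/144) ≈ 6.104.

6.104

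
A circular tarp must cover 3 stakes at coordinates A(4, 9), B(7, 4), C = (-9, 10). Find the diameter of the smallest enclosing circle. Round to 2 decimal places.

17.09

Side lengths²: AB² = 34, AC² = 170, BC² = 292.
Since BC² = 292 ≥ 170 + 34 = 204, the angle opposite BC is not acute, so the smallest enclosing circle has BC as diameter.
Centre = midpoint of BC = (-1, 7), r² = 292/4 = 73.
Diameter = 2r = 2√73 ≈ 17.09.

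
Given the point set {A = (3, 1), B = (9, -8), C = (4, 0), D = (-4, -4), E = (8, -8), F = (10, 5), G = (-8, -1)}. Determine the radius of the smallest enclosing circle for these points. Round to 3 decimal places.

9.974

The minimum enclosing circle is determined by three boundary points: B, F, G.
Their circumcentre is (75/38, -35/38) with r² = 71825/722.
The farthest remaining point E is at distance² 62401/722 ≤ 71825/722.
r = √(71825/722) ≈ 9.974.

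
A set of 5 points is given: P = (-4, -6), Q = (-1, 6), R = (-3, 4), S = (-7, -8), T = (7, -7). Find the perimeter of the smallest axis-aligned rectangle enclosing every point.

56

Width = max x − min x = 7 − (-7) = 14.
Height = max y − min y = 6 − (-8) = 14.
Perimeter = 2(14 + 14) = 56.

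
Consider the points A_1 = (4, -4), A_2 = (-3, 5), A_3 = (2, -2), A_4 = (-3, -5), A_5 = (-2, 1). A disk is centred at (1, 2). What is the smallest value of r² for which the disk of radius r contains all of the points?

65

The required radius is the distance from (1, 2) to the farthest point.
Squared distances: 45, 25, 17, 65, 10.
Maximum is 65, attained at A_4.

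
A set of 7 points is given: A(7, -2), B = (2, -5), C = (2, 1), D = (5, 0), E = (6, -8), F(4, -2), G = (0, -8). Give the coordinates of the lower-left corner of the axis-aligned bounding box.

x-range [0, 7], y-range [-8, 1].
The lower-left corner is (0, -8).

(0, -8)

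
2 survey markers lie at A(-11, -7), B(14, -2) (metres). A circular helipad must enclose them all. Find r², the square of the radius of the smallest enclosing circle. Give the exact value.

The smallest circle enclosing two points has them as diameter endpoints.
Centre = midpoint = (1.5, -4.5); r² = |AB|²/4 = 650/4 = 162.5.

162.5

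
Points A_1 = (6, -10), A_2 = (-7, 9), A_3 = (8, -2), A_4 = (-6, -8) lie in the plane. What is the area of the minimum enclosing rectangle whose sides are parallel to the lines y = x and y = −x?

In coordinates u = x + y, v = x − y the rectangle is axis-aligned; the map (x,y)→(u,v) scales areas by 2.
u-values: -4, 2, 6, -14; range = 6 − (-14) = 20.
v-values: 16, -16, 10, 2; range = 16 − (-16) = 32.
Area = (20 × 32) / 2 = 320.

320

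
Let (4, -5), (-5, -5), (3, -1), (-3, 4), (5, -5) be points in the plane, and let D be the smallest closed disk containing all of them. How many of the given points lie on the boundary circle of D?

By Welzl's lemma the MEC is supported by two points (diametrically opposite) or three points (on a circumcircle).
The minimum enclosing circle is determined by three boundary points: (-5, -5), (-3, 4), (5, -5).
Their circumcentre is (0, -25/18) with r² = 12325/324.
The farthest remaining point (4, -5) is at distance² 9409/324 ≤ 12325/324.
The points at distance exactly r from the centre are (-5, -5), (-3, 4), (5, -5) — 3 points.

3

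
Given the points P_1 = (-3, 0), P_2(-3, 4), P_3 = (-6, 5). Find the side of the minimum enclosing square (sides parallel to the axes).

The bounding box has width 3 and height 5.
An axis-aligned square enclosing the set must have side ≥ max(width, height).
So the minimum side is max(3, 5) = 5.

5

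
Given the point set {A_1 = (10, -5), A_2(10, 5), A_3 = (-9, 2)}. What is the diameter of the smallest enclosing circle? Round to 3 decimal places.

Side lengths²: A_1A_2² = 100, A_1A_3² = 410, A_2A_3² = 370.
Since A_1A_3² = 410 < 370 + 100 = 470, the triangle is acute, so the smallest enclosing circle is the circumcircle.
Circumcentre = (20/19, 0), r² = 37925/361.
Diameter = 2r = 2√(37925/361) ≈ 20.499.

20.499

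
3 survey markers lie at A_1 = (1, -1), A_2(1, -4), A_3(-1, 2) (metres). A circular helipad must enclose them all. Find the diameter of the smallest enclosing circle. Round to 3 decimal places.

Side lengths²: A_1A_2² = 9, A_1A_3² = 13, A_2A_3² = 40.
Since A_2A_3² = 40 ≥ 13 + 9 = 22, the angle opposite A_2A_3 is not acute, so the smallest enclosing circle has A_2A_3 as diameter.
Centre = midpoint of A_2A_3 = (0, -1), r² = 40/4 = 10.
Diameter = 2r = 2√10 ≈ 6.325.

6.325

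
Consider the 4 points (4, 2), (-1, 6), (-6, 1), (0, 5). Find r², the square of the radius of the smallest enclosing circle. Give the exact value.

25.25

The farthest pair is (4, 2)–(-6, 1) with squared distance 101. The circle on this segment as diameter has centre (-1, 1.5) and r² = 101/4 = 25.25.
Check (-1, 6): distance² to centre = 20.25 ≤ 25.25, so it lies inside.
All remaining points lie in this disk, and no smaller disk contains both endpoints, so this is the minimum enclosing circle.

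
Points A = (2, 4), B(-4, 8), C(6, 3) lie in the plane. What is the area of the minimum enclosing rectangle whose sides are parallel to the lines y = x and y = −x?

37.5

In coordinates u = x + y, v = x − y the rectangle is axis-aligned; the map (x,y)→(u,v) scales areas by 2.
u-values: 6, 4, 9; range = 9 − 4 = 5.
v-values: -2, -12, 3; range = 3 − (-12) = 15.
Area = (5 × 15) / 2 = 37.5.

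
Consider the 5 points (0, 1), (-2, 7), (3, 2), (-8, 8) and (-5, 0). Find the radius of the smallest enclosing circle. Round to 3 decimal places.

The minimum enclosing circle of a finite set is fixed by two of the points (as a diameter) or three (as a circumcircle).
The farthest pair is (3, 2)–(-8, 8) with squared distance 157. The circle on this segment as diameter has centre (-2.5, 5) and r² = 157/4 = 39.25.
Check (0, 1): distance² to centre = 22.25 ≤ 39.25, so it lies inside.
All remaining points lie in this disk, and no smaller disk contains both endpoints, so this is the minimum enclosing circle.
r = √(39.25) ≈ 6.265.

6.265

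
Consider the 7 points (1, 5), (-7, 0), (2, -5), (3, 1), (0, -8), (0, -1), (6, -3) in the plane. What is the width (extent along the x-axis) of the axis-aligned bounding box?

max x = 6, min x = -7, so width = 13.

13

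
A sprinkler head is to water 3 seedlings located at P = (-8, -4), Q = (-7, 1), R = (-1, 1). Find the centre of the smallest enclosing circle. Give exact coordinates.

(-4.5, -1.5)

Side lengths²: PQ² = 26, PR² = 74, QR² = 36.
Since PR² = 74 ≥ 36 + 26 = 62, the angle opposite PR is not acute, so the smallest enclosing circle has PR as diameter.
Centre = midpoint of PR = (-4.5, -1.5), r² = 74/4 = 18.5.
Centre = (-4.5, -1.5).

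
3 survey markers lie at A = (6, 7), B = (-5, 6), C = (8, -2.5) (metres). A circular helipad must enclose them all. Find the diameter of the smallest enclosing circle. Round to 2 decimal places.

Side lengths²: AB² = 122, AC² = 94.25, BC² = 241.25.
Since BC² = 241.25 ≥ 122 + 94.25 = 216.25, the angle opposite BC is not acute, so the smallest enclosing circle has BC as diameter.
Centre = midpoint of BC = (1.5, 1.75), r² = 241.25/4 = 60.3125.
Diameter = 2r = 2√(60.3125) ≈ 15.53.

15.53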